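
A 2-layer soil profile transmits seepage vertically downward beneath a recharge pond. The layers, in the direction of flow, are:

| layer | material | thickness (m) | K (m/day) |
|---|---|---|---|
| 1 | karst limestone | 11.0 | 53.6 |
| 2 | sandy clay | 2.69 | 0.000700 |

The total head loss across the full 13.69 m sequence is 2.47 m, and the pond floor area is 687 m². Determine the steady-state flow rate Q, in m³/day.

Flow is perpendicular to layering, so the layers act in series and the equivalent K is the thickness-weighted harmonic mean.
Total thickness L = 11.0 + 2.69 = 13.69 m.
Σ(b_i/K_i) = 11.0/53.6 + 2.69/0.000700 = 3843 d.
K_eq = L / Σ(b_i/K_i) = 13.69 / 3843 = 0.003562 m/day.
Q = K_eq · A · (Δh/L) = 0.003562 × 687 × (2.47/13.69) = 0.4415 m³/day.

0.442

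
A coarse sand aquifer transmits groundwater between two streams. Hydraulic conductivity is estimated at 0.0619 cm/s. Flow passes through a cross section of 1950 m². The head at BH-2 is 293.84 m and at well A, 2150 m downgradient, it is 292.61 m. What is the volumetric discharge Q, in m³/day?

Convert K: 0.0619 cm/s × 864 = 53.48 m/day.
Hydraulic gradient i = (293.84 − 292.61) / 2150 = 1.23 / 2150 = 0.0005721.
Darcy's law: Q = K · A · i = 53.48 × 1950 × 0.0005721 = 59.66 m³/day.

59.7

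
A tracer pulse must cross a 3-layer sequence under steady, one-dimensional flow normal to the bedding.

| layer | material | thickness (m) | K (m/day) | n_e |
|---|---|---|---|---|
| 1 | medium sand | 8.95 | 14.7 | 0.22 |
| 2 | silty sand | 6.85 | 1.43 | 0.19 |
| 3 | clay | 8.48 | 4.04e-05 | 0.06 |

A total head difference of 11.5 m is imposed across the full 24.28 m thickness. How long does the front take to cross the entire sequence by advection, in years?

With flow normal to the layers, continuity requires the same specific discharge q through every layer.
Σ(b_i/K_i) = 8.95/14.7 + 6.85/1.43 + 8.48/4.04e-05 = 2.099e+05 d.
q = Δh / Σ(b_i/K_i) = 11.5 / 2.099e+05 = 5.479e-05 m/day.
In each layer the seepage velocity is v_i = q/n_i, so the layer transit time is t_i = b_i·n_i / q:
  layer 1 (medium sand): t_1 = 8.95 × 0.22 / 5.479e-05 = 35940 d
  layer 2 (silty sand): t_2 = 6.85 × 0.19 / 5.479e-05 = 23756 d
  layer 3 (clay): t_3 = 8.48 × 0.06 / 5.479e-05 = 9287 d
Total t = Σ t_i = 68983 days = 188.9 years.

189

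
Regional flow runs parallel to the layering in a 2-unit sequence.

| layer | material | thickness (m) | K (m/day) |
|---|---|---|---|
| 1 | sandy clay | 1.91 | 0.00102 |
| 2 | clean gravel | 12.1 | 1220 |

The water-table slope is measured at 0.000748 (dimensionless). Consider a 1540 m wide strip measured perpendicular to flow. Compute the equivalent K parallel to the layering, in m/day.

1050

Flow is parallel to layering, so each bed carries its own Darcy discharge and the transmissivities add.
Σ(K_i·b_i) = 0.00102×1.91 + 1220×12.1 = 14762 m²/day.
Total thickness b = 14.01 m, so K_eq = Σ(K_i·b_i)/b = 1054 m/day.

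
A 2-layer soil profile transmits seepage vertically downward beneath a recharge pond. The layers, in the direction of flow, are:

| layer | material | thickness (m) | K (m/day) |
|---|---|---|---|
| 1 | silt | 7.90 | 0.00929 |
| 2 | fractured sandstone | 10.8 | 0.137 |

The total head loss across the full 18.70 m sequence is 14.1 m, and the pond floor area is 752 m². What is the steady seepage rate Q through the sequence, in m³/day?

11.4

Flow is perpendicular to layering, so the layers act in series and the equivalent K is the thickness-weighted harmonic mean.
Total thickness L = 7.90 + 10.8 = 18.70 m.
Σ(b_i/K_i) = 7.90/0.00929 + 10.8/0.137 = 929.2 d.
K_eq = L / Σ(b_i/K_i) = 18.70 / 929.2 = 0.02012 m/day.
Q = K_eq · A · (Δh/L) = 0.02012 × 752 × (14.1/18.70) = 11.41 m³/day.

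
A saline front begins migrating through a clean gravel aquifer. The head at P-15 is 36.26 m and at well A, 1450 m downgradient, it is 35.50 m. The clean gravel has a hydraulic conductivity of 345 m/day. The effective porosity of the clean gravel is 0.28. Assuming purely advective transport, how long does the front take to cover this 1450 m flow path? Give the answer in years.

Hydraulic gradient i = (36.26 − 35.50) / 1450 = 0.76 / 1450 = 0.0005241.
Darcy flux q = K · i = 345.0 × 0.0005241 = 0.1808 m/day.
Seepage velocity v = q / n_e = 0.1808 / 0.28 = 0.6458 m/day.
Travel time t = L / v = 1450 / 0.6458 = 2245 days = 6.147 years.

6.15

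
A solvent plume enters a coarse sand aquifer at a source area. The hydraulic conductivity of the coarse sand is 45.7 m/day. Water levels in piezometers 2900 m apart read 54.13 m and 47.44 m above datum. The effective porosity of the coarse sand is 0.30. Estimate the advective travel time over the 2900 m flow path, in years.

Hydraulic gradient i = (54.13 − 47.44) / 2900 = 6.69 / 2900 = 0.002307.
Darcy flux q = K · i = 45.70 × 0.002307 = 0.1054 m/day.
Seepage velocity v = q / n_e = 0.1054 / 0.30 = 0.3514 m/day.
Travel time t = L / v = 2900 / 0.3514 = 8252 days = 22.59 years.

22.6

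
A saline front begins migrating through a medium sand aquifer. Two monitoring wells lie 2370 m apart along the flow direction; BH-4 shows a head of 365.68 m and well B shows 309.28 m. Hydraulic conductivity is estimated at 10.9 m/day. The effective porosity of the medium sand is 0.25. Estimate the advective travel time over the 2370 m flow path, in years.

6.25

Hydraulic gradient i = (365.68 − 309.28) / 2370 = 56.4 / 2370 = 0.02380.
Darcy flux q = K · i = 10.90 × 0.02380 = 0.2594 m/day.
Seepage velocity v = q / n_e = 0.2594 / 0.25 = 1.038 m/day.
Travel time t = L / v = 2370 / 1.038 = 2284 days = 6.254 years.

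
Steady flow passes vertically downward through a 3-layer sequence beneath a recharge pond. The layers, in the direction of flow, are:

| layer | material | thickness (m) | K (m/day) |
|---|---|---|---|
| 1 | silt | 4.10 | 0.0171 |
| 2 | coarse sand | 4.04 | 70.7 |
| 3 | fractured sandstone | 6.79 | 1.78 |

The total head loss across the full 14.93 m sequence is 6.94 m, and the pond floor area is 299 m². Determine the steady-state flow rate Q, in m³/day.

8.52

Flow is perpendicular to layering, so the layers act in series and the equivalent K is the thickness-weighted harmonic mean.
Total thickness L = 4.10 + 4.04 + 6.79 = 14.93 m.
Σ(b_i/K_i) = 4.10/0.0171 + 4.04/70.7 + 6.79/1.78 = 243.6 d.
K_eq = L / Σ(b_i/K_i) = 14.93 / 243.6 = 0.06128 m/day.
Q = K_eq · A · (Δh/L) = 0.06128 × 299 × (6.94/14.93) = 8.517 m³/day.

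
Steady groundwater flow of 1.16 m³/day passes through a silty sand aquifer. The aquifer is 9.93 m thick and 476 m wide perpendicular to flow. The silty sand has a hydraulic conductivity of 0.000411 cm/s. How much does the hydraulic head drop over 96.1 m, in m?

0.0664

Convert K: 0.000411 cm/s × 864 = 0.3551 m/day.
Cross-sectional area A = 476 × 9.93 = 4727 m².
From Q = K·A·i, i = Q / (K·A) = 1.16 / (0.3551 × 4727) = 0.0006911.
Head loss Δh = i · L = 0.0006911 × 96.1 = 0.06642 m.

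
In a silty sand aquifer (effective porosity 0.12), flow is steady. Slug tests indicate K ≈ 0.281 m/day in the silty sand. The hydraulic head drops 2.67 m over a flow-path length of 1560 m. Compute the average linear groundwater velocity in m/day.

0.00401

Hydraulic gradient i = Δh / L = 2.67 / 1560 = 0.001712.
Darcy flux q = K · i = 0.2810 × 0.001712 = 0.0004809 m/day.
Seepage velocity v = q / n_e = 0.0004809 / 0.12 = 0.004008 m/day.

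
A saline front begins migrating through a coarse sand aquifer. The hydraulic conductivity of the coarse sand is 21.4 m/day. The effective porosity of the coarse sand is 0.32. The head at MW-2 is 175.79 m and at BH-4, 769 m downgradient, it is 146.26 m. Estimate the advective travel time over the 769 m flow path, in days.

299

Hydraulic gradient i = (175.79 − 146.26) / 769 = 29.53 / 769 = 0.03840.
Darcy flux q = K · i = 21.40 × 0.03840 = 0.8218 m/day.
Seepage velocity v = q / n_e = 0.8218 / 0.32 = 2.568 m/day.
Travel time t = L / v = 769 / 2.568 = 299.5 days.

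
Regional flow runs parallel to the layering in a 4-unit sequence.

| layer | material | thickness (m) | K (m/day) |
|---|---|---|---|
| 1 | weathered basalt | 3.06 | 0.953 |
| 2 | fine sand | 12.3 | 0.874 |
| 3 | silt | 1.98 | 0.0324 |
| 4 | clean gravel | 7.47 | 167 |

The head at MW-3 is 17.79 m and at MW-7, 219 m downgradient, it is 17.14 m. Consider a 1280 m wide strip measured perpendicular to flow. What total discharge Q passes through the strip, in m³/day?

Flow is parallel to layering, so each bed carries its own Darcy discharge and the transmissivities add.
Σ(K_i·b_i) = 0.953×3.06 + 0.874×12.3 + 0.0324×1.98 + 167×7.47 = 1261 m²/day.
Hydraulic gradient i = (17.79 − 17.14) / 219 = 0.65 / 219 = 0.002968.
Q = Σ(K_i·b_i) · W · i = 1261 × 1280 × 0.002968 = 4791 m³/day.

4790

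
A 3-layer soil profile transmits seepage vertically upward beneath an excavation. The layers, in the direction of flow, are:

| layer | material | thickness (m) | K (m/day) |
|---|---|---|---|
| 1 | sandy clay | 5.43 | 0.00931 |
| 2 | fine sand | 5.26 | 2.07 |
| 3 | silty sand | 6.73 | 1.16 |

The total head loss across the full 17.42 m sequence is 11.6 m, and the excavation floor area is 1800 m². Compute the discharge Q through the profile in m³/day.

35.3

Flow is perpendicular to layering, so the layers act in series and the equivalent K is the thickness-weighted harmonic mean.
Total thickness L = 5.43 + 5.26 + 6.73 = 17.42 m.
Σ(b_i/K_i) = 5.43/0.00931 + 5.26/2.07 + 6.73/1.16 = 591.6 d.
K_eq = L / Σ(b_i/K_i) = 17.42 / 591.6 = 0.02945 m/day.
Q = K_eq · A · (Δh/L) = 0.02945 × 1800 × (11.6/17.42) = 35.29 m³/day.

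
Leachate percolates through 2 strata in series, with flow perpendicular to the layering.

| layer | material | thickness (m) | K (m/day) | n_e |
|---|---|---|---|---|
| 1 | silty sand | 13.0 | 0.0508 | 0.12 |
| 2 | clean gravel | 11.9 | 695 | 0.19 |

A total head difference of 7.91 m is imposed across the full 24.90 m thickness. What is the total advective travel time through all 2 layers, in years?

0.338

With flow normal to the layers, continuity requires the same specific discharge q through every layer.
Σ(b_i/K_i) = 13.0/0.0508 + 11.9/695 = 255.9 d.
q = Δh / Σ(b_i/K_i) = 7.91 / 255.9 = 0.03091 m/day.
In each layer the seepage velocity is v_i = q/n_i, so the layer transit time is t_i = b_i·n_i / q:
  layer 1 (silty sand): t_1 = 13.0 × 0.12 / 0.03091 = 50.47 d
  layer 2 (clean gravel): t_2 = 11.9 × 0.19 / 0.03091 = 73.15 d
Total t = Σ t_i = 123.6 days = 0.3385 years.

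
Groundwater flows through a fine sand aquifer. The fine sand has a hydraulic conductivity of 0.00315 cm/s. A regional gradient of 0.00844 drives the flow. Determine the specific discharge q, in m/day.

0.0230

Convert K: 0.00315 cm/s × 864 = 2.722 m/day.
Hydraulic gradient i = 0.00844.
Specific discharge q = K · i = 2.722 × 0.008440 = 0.02297 m/day.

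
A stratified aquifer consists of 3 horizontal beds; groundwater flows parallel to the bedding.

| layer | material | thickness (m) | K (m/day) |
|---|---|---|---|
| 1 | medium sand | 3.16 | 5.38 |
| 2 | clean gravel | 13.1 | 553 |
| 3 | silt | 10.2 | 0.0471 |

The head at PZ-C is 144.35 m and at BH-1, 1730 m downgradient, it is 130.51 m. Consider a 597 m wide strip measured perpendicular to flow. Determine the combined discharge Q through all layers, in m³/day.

Flow is parallel to layering, so each bed carries its own Darcy discharge and the transmissivities add.
Σ(K_i·b_i) = 5.38×3.16 + 553×13.1 + 0.0471×10.2 = 7262 m²/day.
Hydraulic gradient i = (144.35 − 130.51) / 1730 = 13.84 / 1730 = 0.008000.
Q = Σ(K_i·b_i) · W · i = 7262 × 597 × 0.008000 = 34682 m³/day.

34700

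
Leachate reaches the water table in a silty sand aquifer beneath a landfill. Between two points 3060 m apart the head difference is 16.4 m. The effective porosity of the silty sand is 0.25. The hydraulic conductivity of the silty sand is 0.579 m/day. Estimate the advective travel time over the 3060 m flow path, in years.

675

Hydraulic gradient i = Δh / L = 16.4 / 3060 = 0.005359.
Darcy flux q = K · i = 0.5790 × 0.005359 = 0.003103 m/day.
Seepage velocity v = q / n_e = 0.003103 / 0.25 = 0.01241 m/day.
Travel time t = L / v = 3060 / 0.01241 = 2.465e+05 days = 674.9 years.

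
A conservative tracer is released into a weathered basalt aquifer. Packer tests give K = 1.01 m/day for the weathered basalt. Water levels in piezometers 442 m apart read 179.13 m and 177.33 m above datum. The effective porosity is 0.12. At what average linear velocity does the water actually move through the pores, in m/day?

Hydraulic gradient i = (179.13 − 177.33) / 442 = 1.8 / 442 = 0.004072.
Darcy flux q = K · i = 1.010 × 0.004072 = 0.004113 m/day.
Seepage velocity v = q / n_e = 0.004113 / 0.12 = 0.03428 m/day.

0.0343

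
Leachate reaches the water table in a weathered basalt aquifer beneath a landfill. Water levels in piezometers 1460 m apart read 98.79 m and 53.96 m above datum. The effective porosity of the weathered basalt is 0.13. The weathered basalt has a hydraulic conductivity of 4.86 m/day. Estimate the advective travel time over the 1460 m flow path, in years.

Hydraulic gradient i = (98.79 − 53.96) / 1460 = 44.83 / 1460 = 0.03071.
Darcy flux q = K · i = 4.860 × 0.03071 = 0.1492 m/day.
Seepage velocity v = q / n_e = 0.1492 / 0.13 = 1.148 m/day.
Travel time t = L / v = 1460 / 1.148 = 1272 days = 3.482 years.

3.48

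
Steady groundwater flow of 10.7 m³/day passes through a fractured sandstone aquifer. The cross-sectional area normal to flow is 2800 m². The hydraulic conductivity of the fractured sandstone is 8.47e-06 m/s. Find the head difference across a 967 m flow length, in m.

5.05

Convert K: 8.47e-06 m/s × 86400 = 0.7318 m/day.
From Q = K·A·i, i = Q / (K·A) = 10.7 / (0.7318 × 2800) = 0.005222.
Head loss Δh = i · L = 0.005222 × 967 = 5.050 m.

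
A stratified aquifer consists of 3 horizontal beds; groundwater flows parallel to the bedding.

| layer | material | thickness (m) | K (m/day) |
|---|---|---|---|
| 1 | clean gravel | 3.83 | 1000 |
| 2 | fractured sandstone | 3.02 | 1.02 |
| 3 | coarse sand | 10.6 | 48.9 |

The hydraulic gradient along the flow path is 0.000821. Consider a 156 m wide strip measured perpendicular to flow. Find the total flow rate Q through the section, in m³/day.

Flow is parallel to layering, so each bed carries its own Darcy discharge and the transmissivities add.
Σ(K_i·b_i) = 1000×3.83 + 1.02×3.02 + 48.9×10.6 = 4351 m²/day.
Hydraulic gradient i = 0.000821.
Q = Σ(K_i·b_i) · W · i = 4351 × 156 × 0.0008210 = 557.3 m³/day.

557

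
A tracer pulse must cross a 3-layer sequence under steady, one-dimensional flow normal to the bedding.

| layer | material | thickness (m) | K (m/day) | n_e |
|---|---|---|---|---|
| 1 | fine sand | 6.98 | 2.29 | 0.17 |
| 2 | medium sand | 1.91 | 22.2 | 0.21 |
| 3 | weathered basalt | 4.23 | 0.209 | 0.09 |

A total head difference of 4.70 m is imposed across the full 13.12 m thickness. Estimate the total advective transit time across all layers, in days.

With flow normal to the layers, continuity requires the same specific discharge q through every layer.
Σ(b_i/K_i) = 6.98/2.29 + 1.91/22.2 + 4.23/0.209 = 23.37 d.
q = Δh / Σ(b_i/K_i) = 4.70 / 23.37 = 0.2011 m/day.
In each layer the seepage velocity is v_i = q/n_i, so the layer transit time is t_i = b_i·n_i / q:
  layer 1 (fine sand): t_1 = 6.98 × 0.17 / 0.2011 = 5.901 d
  layer 2 (medium sand): t_2 = 1.91 × 0.21 / 0.2011 = 1.995 d
  layer 3 (weathered basalt): t_3 = 4.23 × 0.09 / 0.2011 = 1.893 d
Total t = Σ t_i = 9.789 days.

9.79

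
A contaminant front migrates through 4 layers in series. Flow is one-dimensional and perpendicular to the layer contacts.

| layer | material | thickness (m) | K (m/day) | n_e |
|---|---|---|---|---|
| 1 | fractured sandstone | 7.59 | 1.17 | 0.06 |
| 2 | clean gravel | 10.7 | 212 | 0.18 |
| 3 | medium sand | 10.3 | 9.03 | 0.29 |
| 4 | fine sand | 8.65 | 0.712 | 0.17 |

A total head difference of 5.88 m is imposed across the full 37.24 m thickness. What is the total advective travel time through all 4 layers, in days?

With flow normal to the layers, continuity requires the same specific discharge q through every layer.
Σ(b_i/K_i) = 7.59/1.17 + 10.7/212 + 10.3/9.03 + 8.65/0.712 = 19.83 d.
q = Δh / Σ(b_i/K_i) = 5.88 / 19.83 = 0.2966 m/day.
In each layer the seepage velocity is v_i = q/n_i, so the layer transit time is t_i = b_i·n_i / q:
  layer 1 (fractured sandstone): t_1 = 7.59 × 0.06 / 0.2966 = 1.536 d
  layer 2 (clean gravel): t_2 = 10.7 × 0.18 / 0.2966 = 6.494 d
  layer 3 (medium sand): t_3 = 10.3 × 0.29 / 0.2966 = 10.07 d
  layer 4 (fine sand): t_4 = 8.65 × 0.17 / 0.2966 = 4.958 d
Total t = Σ t_i = 23.06 days.

23.1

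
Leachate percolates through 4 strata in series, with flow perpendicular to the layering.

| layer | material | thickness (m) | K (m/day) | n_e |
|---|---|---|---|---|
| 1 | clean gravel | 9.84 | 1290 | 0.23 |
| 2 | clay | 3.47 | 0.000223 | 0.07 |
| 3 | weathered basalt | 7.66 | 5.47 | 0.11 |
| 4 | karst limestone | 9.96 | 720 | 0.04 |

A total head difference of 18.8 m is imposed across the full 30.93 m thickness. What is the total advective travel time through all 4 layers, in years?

8.49

With flow normal to the layers, continuity requires the same specific discharge q through every layer.
Σ(b_i/K_i) = 9.84/1290 + 3.47/0.000223 + 7.66/5.47 + 9.96/720 = 15562 d.
q = Δh / Σ(b_i/K_i) = 18.8 / 15562 = 0.001208 m/day.
In each layer the seepage velocity is v_i = q/n_i, so the layer transit time is t_i = b_i·n_i / q:
  layer 1 (clean gravel): t_1 = 9.84 × 0.23 / 0.001208 = 1873 d
  layer 2 (clay): t_2 = 3.47 × 0.07 / 0.001208 = 201.1 d
  layer 3 (weathered basalt): t_3 = 7.66 × 0.11 / 0.001208 = 697.5 d
  layer 4 (karst limestone): t_4 = 9.96 × 0.04 / 0.001208 = 329.8 d
Total t = Σ t_i = 3102 days = 8.492 years.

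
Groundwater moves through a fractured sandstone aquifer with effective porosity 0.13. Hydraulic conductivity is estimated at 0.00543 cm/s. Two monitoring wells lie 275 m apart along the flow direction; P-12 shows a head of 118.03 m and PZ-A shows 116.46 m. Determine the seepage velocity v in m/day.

Convert K: 0.00543 cm/s × 864 = 4.692 m/day.
Hydraulic gradient i = (118.03 − 116.46) / 275 = 1.57 / 275 = 0.005709.
Darcy flux q = K · i = 4.692 × 0.005709 = 0.02678 m/day.
Seepage velocity v = q / n_e = 0.02678 / 0.13 = 0.2060 m/day.

0.206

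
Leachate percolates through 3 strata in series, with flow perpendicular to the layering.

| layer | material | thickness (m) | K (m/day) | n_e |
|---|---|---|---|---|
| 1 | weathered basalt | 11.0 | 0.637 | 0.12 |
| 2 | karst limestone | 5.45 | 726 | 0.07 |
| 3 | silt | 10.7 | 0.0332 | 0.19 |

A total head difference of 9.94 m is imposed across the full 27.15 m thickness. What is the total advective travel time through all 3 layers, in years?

0.349

With flow normal to the layers, continuity requires the same specific discharge q through every layer.
Σ(b_i/K_i) = 11.0/0.637 + 5.45/726 + 10.7/0.0332 = 339.6 d.
q = Δh / Σ(b_i/K_i) = 9.94 / 339.6 = 0.02927 m/day.
In each layer the seepage velocity is v_i = q/n_i, so the layer transit time is t_i = b_i·n_i / q:
  layer 1 (weathered basalt): t_1 = 11.0 × 0.12 / 0.02927 = 45.09 d
  layer 2 (karst limestone): t_2 = 5.45 × 0.07 / 0.02927 = 13.03 d
  layer 3 (silt): t_3 = 10.7 × 0.19 / 0.02927 = 69.45 d
Total t = Σ t_i = 127.6 days = 0.3493 years.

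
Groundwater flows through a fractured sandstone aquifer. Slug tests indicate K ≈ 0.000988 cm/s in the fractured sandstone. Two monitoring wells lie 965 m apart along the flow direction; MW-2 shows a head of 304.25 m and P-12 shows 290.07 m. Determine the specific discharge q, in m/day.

Convert K: 0.000988 cm/s × 864 = 0.8536 m/day.
Hydraulic gradient i = (304.25 − 290.07) / 965 = 14.18 / 965 = 0.01469.
Specific discharge q = K · i = 0.8536 × 0.01469 = 0.01254 m/day.

0.0125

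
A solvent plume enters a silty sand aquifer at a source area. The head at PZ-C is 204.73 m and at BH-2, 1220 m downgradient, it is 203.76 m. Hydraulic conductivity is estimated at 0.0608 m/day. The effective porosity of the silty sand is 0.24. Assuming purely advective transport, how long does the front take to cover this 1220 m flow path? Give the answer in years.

16600

Hydraulic gradient i = (204.73 − 203.76) / 1220 = 0.97 / 1220 = 0.0007951.
Darcy flux q = K · i = 0.06080 × 0.0007951 = 4.834e-05 m/day.
Seepage velocity v = q / n_e = 4.834e-05 / 0.24 = 0.0002014 m/day.
Travel time t = L / v = 1220 / 0.0002014 = 6.057e+06 days = 16583 years.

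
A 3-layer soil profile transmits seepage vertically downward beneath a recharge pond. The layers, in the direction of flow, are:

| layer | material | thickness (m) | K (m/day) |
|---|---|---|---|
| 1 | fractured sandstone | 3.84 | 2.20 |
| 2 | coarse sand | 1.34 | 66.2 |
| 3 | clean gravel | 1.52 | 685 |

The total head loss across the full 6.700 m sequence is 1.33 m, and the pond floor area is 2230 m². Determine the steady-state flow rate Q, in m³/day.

1680

Flow is perpendicular to layering, so the layers act in series and the equivalent K is the thickness-weighted harmonic mean.
Total thickness L = 3.84 + 1.34 + 1.52 = 6.700 m.
Σ(b_i/K_i) = 3.84/2.20 + 1.34/66.2 + 1.52/685 = 1.768 d.
K_eq = L / Σ(b_i/K_i) = 6.700 / 1.768 = 3.790 m/day.
Q = K_eq · A · (Δh/L) = 3.790 × 2230 × (1.33/6.700) = 1678 m³/day.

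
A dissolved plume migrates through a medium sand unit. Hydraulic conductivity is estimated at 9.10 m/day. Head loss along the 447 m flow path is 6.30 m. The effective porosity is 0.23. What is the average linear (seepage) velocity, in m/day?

Hydraulic gradient i = Δh / L = 6.30 / 447 = 0.01409.
Darcy flux q = K · i = 9.100 × 0.01409 = 0.1283 m/day.
Seepage velocity v = q / n_e = 0.1283 / 0.23 = 0.5576 m/day.

0.558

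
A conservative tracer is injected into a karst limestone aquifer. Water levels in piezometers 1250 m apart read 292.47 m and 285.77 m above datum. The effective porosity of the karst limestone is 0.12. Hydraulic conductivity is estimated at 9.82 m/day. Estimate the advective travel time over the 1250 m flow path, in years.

Hydraulic gradient i = (292.47 − 285.77) / 1250 = 6.7 / 1250 = 0.005360.
Darcy flux q = K · i = 9.820 × 0.005360 = 0.05264 m/day.
Seepage velocity v = q / n_e = 0.05264 / 0.12 = 0.4386 m/day.
Travel time t = L / v = 1250 / 0.4386 = 2850 days = 7.802 years.

7.80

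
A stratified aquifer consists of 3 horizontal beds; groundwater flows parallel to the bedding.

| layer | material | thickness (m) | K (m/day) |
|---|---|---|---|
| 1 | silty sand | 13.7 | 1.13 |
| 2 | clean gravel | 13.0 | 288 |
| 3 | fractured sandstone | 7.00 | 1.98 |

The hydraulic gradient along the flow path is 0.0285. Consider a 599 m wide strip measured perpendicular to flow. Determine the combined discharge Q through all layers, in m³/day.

Flow is parallel to layering, so each bed carries its own Darcy discharge and the transmissivities add.
Σ(K_i·b_i) = 1.13×13.7 + 288×13.0 + 1.98×7.00 = 3773 m²/day.
Hydraulic gradient i = 0.0285.
Q = Σ(K_i·b_i) · W · i = 3773 × 599 × 0.02850 = 64417 m³/day.

64400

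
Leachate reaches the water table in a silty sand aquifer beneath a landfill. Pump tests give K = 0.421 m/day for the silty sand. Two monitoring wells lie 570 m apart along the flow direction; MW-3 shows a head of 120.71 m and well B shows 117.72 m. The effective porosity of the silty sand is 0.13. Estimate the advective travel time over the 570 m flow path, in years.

Hydraulic gradient i = (120.71 − 117.72) / 570 = 2.99 / 570 = 0.005246.
Darcy flux q = K · i = 0.4210 × 0.005246 = 0.002208 m/day.
Seepage velocity v = q / n_e = 0.002208 / 0.13 = 0.01699 m/day.
Travel time t = L / v = 570 / 0.01699 = 33554 days = 91.86 years.

91.9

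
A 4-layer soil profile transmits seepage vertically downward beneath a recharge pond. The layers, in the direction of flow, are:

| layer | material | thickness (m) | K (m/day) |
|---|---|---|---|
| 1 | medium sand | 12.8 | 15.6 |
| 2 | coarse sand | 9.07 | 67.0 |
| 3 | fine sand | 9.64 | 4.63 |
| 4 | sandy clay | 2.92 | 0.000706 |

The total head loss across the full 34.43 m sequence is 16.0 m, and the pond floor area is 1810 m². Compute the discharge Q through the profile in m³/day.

7.00

Flow is perpendicular to layering, so the layers act in series and the equivalent K is the thickness-weighted harmonic mean.
Total thickness L = 12.8 + 9.07 + 9.64 + 2.92 = 34.43 m.
Σ(b_i/K_i) = 12.8/15.6 + 9.07/67.0 + 9.64/4.63 + 2.92/0.000706 = 4139 d.
K_eq = L / Σ(b_i/K_i) = 34.43 / 4139 = 0.008318 m/day.
Q = K_eq · A · (Δh/L) = 0.008318 × 1810 × (16.0/34.43) = 6.997 m³/day.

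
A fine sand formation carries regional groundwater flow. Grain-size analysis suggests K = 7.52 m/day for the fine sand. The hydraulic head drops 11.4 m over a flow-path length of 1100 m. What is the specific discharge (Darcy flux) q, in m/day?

0.0779

Hydraulic gradient i = Δh / L = 11.4 / 1100 = 0.01036.
Specific discharge q = K · i = 7.520 × 0.01036 = 0.07793 m/day.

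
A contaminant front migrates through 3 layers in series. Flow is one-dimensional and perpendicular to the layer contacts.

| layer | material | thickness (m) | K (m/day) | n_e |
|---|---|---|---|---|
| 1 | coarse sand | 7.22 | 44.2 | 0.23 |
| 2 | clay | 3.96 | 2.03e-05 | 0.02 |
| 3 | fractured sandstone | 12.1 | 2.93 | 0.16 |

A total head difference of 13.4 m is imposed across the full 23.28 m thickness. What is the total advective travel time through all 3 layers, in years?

With flow normal to the layers, continuity requires the same specific discharge q through every layer.
Σ(b_i/K_i) = 7.22/44.2 + 3.96/2.03e-05 + 12.1/2.93 = 1.951e+05 d.
q = Δh / Σ(b_i/K_i) = 13.4 / 1.951e+05 = 6.869e-05 m/day.
In each layer the seepage velocity is v_i = q/n_i, so the layer transit time is t_i = b_i·n_i / q:
  layer 1 (coarse sand): t_1 = 7.22 × 0.23 / 6.869e-05 = 24175 d
  layer 2 (clay): t_2 = 3.96 × 0.02 / 6.869e-05 = 1153 d
  layer 3 (fractured sandstone): t_3 = 12.1 × 0.16 / 6.869e-05 = 28184 d
Total t = Σ t_i = 53513 days = 146.5 years.

147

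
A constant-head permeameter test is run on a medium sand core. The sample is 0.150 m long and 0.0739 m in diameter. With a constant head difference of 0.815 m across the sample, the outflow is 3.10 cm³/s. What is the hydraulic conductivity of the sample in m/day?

Cross-sectional area A = π·(d/2)² = π × (0.0739/2)² = 0.004289 m².
Convert discharge: 3.10 cm³/s = 3.100e-06 m³/s.
Darcy's law rearranged: K = Q·L / (A·Δh) = 3.100e-06 × 0.150 / (0.004289 × 0.815) = 0.0001330 m/s = 11.49 m/day.

11.5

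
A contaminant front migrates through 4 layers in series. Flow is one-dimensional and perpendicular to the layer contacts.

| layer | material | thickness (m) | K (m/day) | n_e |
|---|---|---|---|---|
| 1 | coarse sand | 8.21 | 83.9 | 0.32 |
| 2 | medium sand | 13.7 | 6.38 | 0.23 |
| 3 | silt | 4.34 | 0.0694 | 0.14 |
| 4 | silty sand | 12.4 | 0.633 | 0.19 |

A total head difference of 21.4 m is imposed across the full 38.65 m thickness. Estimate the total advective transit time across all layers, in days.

With flow normal to the layers, continuity requires the same specific discharge q through every layer.
Σ(b_i/K_i) = 8.21/83.9 + 13.7/6.38 + 4.34/0.0694 + 12.4/0.633 = 84.37 d.
q = Δh / Σ(b_i/K_i) = 21.4 / 84.37 = 0.2536 m/day.
In each layer the seepage velocity is v_i = q/n_i, so the layer transit time is t_i = b_i·n_i / q:
  layer 1 (coarse sand): t_1 = 8.21 × 0.32 / 0.2536 = 10.36 d
  layer 2 (medium sand): t_2 = 13.7 × 0.23 / 0.2536 = 12.42 d
  layer 3 (silt): t_3 = 4.34 × 0.14 / 0.2536 = 2.395 d
  layer 4 (silty sand): t_4 = 12.4 × 0.19 / 0.2536 = 9.289 d
Total t = Σ t_i = 34.46 days.

34.5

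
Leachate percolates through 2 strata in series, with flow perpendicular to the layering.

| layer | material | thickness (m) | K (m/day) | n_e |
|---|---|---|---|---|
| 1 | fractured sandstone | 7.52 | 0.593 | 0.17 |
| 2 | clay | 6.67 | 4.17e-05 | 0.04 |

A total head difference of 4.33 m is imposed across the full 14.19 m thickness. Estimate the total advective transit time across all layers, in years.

With flow normal to the layers, continuity requires the same specific discharge q through every layer.
Σ(b_i/K_i) = 7.52/0.593 + 6.67/4.17e-05 = 1.600e+05 d.
q = Δh / Σ(b_i/K_i) = 4.33 / 1.600e+05 = 2.707e-05 m/day.
In each layer the seepage velocity is v_i = q/n_i, so the layer transit time is t_i = b_i·n_i / q:
  layer 1 (fractured sandstone): t_1 = 7.52 × 0.17 / 2.707e-05 = 47228 d
  layer 2 (clay): t_2 = 6.67 × 0.04 / 2.707e-05 = 9856 d
Total t = Σ t_i = 57085 days = 156.3 years.

156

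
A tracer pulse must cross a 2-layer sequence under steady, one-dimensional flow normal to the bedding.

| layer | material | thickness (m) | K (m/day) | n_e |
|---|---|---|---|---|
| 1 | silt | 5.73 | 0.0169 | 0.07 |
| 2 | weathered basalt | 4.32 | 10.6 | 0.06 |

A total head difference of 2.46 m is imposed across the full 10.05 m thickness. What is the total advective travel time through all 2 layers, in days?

With flow normal to the layers, continuity requires the same specific discharge q through every layer.
Σ(b_i/K_i) = 5.73/0.0169 + 4.32/10.6 = 339.5 d.
q = Δh / Σ(b_i/K_i) = 2.46 / 339.5 = 0.007247 m/day.
In each layer the seepage velocity is v_i = q/n_i, so the layer transit time is t_i = b_i·n_i / q:
  layer 1 (silt): t_1 = 5.73 × 0.07 / 0.007247 = 55.35 d
  layer 2 (weathered basalt): t_2 = 4.32 × 0.06 / 0.007247 = 35.77 d
Total t = Σ t_i = 91.12 days.

91.1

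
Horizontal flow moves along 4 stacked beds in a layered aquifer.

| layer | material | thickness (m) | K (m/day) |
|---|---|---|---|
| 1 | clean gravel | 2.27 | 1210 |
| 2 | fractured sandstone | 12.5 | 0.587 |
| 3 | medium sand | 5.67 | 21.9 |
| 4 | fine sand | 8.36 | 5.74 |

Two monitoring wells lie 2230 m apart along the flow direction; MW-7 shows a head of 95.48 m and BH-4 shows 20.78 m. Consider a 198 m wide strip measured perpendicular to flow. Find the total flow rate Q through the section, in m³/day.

Flow is parallel to layering, so each bed carries its own Darcy discharge and the transmissivities add.
Σ(K_i·b_i) = 1210×2.27 + 0.587×12.5 + 21.9×5.67 + 5.74×8.36 = 2926 m²/day.
Hydraulic gradient i = (95.48 − 20.78) / 2230 = 74.7 / 2230 = 0.03350.
Q = Σ(K_i·b_i) · W · i = 2926 × 198 × 0.03350 = 19408 m³/day.

19400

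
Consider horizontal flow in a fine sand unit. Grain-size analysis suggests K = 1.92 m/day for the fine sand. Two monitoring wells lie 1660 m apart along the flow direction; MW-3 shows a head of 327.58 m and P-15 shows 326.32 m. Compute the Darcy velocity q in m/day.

0.00146

Hydraulic gradient i = (327.58 − 326.32) / 1660 = 1.26 / 1660 = 0.0007590.
Specific discharge q = K · i = 1.920 × 0.0007590 = 0.001457 m/day.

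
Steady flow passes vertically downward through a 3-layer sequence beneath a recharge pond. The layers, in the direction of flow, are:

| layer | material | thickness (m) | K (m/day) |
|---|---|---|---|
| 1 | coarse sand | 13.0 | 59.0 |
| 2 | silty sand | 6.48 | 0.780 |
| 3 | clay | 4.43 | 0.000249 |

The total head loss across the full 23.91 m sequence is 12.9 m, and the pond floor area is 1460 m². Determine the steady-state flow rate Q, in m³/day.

1.06

Flow is perpendicular to layering, so the layers act in series and the equivalent K is the thickness-weighted harmonic mean.
Total thickness L = 13.0 + 6.48 + 4.43 = 23.91 m.
Σ(b_i/K_i) = 13.0/59.0 + 6.48/0.780 + 4.43/0.000249 = 17800 d.
K_eq = L / Σ(b_i/K_i) = 23.91 / 17800 = 0.001343 m/day.
Q = K_eq · A · (Δh/L) = 0.001343 × 1460 × (12.9/23.91) = 1.058 m³/day.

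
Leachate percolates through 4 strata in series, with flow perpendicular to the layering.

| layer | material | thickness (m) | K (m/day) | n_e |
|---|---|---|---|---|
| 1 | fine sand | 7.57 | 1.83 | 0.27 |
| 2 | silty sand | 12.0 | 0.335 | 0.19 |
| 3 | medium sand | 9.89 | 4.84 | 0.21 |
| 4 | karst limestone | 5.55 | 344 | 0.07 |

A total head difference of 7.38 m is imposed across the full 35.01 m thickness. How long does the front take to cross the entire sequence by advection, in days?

38.7

With flow normal to the layers, continuity requires the same specific discharge q through every layer.
Σ(b_i/K_i) = 7.57/1.83 + 12.0/0.335 + 9.89/4.84 + 5.55/344 = 42.02 d.
q = Δh / Σ(b_i/K_i) = 7.38 / 42.02 = 0.1756 m/day.
In each layer the seepage velocity is v_i = q/n_i, so the layer transit time is t_i = b_i·n_i / q:
  layer 1 (fine sand): t_1 = 7.57 × 0.27 / 0.1756 = 11.64 d
  layer 2 (silty sand): t_2 = 12.0 × 0.19 / 0.1756 = 12.98 d
  layer 3 (medium sand): t_3 = 9.89 × 0.21 / 0.1756 = 11.82 d
  layer 4 (karst limestone): t_4 = 5.55 × 0.07 / 0.1756 = 2.212 d
Total t = Σ t_i = 38.65 days.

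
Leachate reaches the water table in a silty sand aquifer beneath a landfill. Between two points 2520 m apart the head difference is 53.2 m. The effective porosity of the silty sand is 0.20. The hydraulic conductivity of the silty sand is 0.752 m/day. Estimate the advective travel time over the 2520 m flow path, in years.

86.9

Hydraulic gradient i = Δh / L = 53.2 / 2520 = 0.02111.
Darcy flux q = K · i = 0.7520 × 0.02111 = 0.01588 m/day.
Seepage velocity v = q / n_e = 0.01588 / 0.20 = 0.07938 m/day.
Travel time t = L / v = 2520 / 0.07938 = 31747 days = 86.92 years.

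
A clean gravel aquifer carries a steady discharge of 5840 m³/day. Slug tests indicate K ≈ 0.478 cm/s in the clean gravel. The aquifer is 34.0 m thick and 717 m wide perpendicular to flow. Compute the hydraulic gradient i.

0.000580

Convert K: 0.478 cm/s × 864 = 413.0 m/day.
Cross-sectional area A = 717 × 34.0 = 24378 m².
From Q = K·A·i, i = Q / (K·A) = 5840 / (413.0 × 24378) = 0.0005801.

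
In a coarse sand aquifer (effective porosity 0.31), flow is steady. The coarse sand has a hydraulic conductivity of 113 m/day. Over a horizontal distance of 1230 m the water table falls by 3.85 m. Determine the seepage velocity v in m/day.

Hydraulic gradient i = Δh / L = 3.85 / 1230 = 0.003130.
Darcy flux q = K · i = 113.0 × 0.003130 = 0.3537 m/day.
Seepage velocity v = q / n_e = 0.3537 / 0.31 = 1.141 m/day.

1.14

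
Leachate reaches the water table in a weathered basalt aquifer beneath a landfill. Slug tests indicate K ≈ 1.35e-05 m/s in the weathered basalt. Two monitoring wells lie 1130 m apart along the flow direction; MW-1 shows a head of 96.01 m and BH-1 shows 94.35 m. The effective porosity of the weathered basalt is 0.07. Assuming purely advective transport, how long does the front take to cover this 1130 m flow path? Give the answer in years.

126

Convert K: 1.35e-05 m/s × 86400 = 1.166 m/day.
Hydraulic gradient i = (96.01 − 94.35) / 1130 = 1.66 / 1130 = 0.001469.
Darcy flux q = K · i = 1.166 × 0.001469 = 0.001713 m/day.
Seepage velocity v = q / n_e = 0.001713 / 0.07 = 0.02448 m/day.
Travel time t = L / v = 1130 / 0.02448 = 46164 days = 126.4 years.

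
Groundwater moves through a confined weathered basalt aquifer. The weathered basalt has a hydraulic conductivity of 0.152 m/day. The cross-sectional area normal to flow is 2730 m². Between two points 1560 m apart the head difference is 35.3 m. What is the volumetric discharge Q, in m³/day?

Hydraulic gradient i = Δh / L = 35.3 / 1560 = 0.02263.
Darcy's law: Q = K · A · i = 0.1520 × 2730 × 0.02263 = 9.390 m³/day.

9.39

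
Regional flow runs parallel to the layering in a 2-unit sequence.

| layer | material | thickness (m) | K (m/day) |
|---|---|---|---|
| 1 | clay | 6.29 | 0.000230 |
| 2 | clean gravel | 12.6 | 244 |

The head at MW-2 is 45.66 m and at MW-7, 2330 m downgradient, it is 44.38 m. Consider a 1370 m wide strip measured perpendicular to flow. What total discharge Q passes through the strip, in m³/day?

2310

Flow is parallel to layering, so each bed carries its own Darcy discharge and the transmissivities add.
Σ(K_i·b_i) = 0.000230×6.29 + 244×12.6 = 3074 m²/day.
Hydraulic gradient i = (45.66 − 44.38) / 2330 = 1.28 / 2330 = 0.0005494.
Q = Σ(K_i·b_i) · W · i = 3074 × 1370 × 0.0005494 = 2314 m³/day.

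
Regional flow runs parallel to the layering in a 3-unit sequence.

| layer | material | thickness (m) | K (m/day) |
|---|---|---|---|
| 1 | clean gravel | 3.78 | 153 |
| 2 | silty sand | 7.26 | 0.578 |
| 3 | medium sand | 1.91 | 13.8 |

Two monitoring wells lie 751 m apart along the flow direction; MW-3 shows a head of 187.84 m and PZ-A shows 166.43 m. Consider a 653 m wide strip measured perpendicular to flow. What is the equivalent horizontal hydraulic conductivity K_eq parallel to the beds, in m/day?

47.0

Flow is parallel to layering, so each bed carries its own Darcy discharge and the transmissivities add.
Σ(K_i·b_i) = 153×3.78 + 0.578×7.26 + 13.8×1.91 = 608.9 m²/day.
Total thickness b = 12.95 m, so K_eq = Σ(K_i·b_i)/b = 47.02 m/day.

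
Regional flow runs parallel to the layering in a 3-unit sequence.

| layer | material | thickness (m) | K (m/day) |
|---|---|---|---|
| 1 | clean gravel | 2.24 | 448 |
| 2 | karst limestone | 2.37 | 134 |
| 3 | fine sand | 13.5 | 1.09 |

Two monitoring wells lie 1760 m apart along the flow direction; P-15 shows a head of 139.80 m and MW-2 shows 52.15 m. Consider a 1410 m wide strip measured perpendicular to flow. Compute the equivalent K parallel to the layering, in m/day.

73.8

Flow is parallel to layering, so each bed carries its own Darcy discharge and the transmissivities add.
Σ(K_i·b_i) = 448×2.24 + 134×2.37 + 1.09×13.5 = 1336 m²/day.
Total thickness b = 18.11 m, so K_eq = Σ(K_i·b_i)/b = 73.76 m/day.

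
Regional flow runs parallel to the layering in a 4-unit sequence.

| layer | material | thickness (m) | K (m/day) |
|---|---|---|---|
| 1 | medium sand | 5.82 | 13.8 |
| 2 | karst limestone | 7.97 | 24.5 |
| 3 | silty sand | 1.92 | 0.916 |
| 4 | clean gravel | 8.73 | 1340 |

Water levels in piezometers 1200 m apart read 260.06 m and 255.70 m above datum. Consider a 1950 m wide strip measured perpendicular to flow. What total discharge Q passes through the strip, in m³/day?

84800

Flow is parallel to layering, so each bed carries its own Darcy discharge and the transmissivities add.
Σ(K_i·b_i) = 13.8×5.82 + 24.5×7.97 + 0.916×1.92 + 1340×8.73 = 11976 m²/day.
Hydraulic gradient i = (260.06 − 255.70) / 1200 = 4.36 / 1200 = 0.003633.
Q = Σ(K_i·b_i) · W · i = 11976 × 1950 × 0.003633 = 84847 m³/day.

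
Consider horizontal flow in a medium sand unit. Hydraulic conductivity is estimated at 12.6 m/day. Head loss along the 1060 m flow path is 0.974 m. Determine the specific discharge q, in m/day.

Hydraulic gradient i = Δh / L = 0.974 / 1060 = 0.0009189.
Specific discharge q = K · i = 12.60 × 0.0009189 = 0.01158 m/day.

0.0116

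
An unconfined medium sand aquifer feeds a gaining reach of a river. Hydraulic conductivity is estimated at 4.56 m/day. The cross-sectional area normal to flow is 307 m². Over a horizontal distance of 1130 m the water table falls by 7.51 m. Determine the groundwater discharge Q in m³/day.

9.30

Hydraulic gradient i = Δh / L = 7.51 / 1130 = 0.006646.
Darcy's law: Q = K · A · i = 4.560 × 307.0 × 0.006646 = 9.304 m³/day.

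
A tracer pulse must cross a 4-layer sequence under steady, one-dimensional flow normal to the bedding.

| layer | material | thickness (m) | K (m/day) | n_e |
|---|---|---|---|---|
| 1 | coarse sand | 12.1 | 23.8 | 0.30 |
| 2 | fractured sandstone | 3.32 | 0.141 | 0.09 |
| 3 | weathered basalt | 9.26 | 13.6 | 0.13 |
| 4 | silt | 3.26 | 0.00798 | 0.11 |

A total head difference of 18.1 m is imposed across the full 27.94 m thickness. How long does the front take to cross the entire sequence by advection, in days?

131

With flow normal to the layers, continuity requires the same specific discharge q through every layer.
Σ(b_i/K_i) = 12.1/23.8 + 3.32/0.141 + 9.26/13.6 + 3.26/0.00798 = 433.3 d.
q = Δh / Σ(b_i/K_i) = 18.1 / 433.3 = 0.04178 m/day.
In each layer the seepage velocity is v_i = q/n_i, so the layer transit time is t_i = b_i·n_i / q:
  layer 1 (coarse sand): t_1 = 12.1 × 0.30 / 0.04178 = 86.89 d
  layer 2 (fractured sandstone): t_2 = 3.32 × 0.09 / 0.04178 = 7.152 d
  layer 3 (weathered basalt): t_3 = 9.26 × 0.13 / 0.04178 = 28.82 d
  layer 4 (silt): t_4 = 3.26 × 0.11 / 0.04178 = 8.584 d
Total t = Σ t_i = 131.4 days.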